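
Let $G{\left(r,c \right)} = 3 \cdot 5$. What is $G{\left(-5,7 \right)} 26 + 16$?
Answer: $406$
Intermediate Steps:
$G{\left(r,c \right)} = 15$
$G{\left(-5,7 \right)} 26 + 16 = 15 \cdot 26 + 16 = 390 + 16 = 406$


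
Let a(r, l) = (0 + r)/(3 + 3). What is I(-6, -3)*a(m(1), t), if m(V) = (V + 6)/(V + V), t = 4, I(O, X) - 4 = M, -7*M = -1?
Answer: 29/12 ≈ 2.4167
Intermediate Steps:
M = ⅐ (M = -⅐*(-1) = ⅐ ≈ 0.14286)
I(O, X) = 29/7 (I(O, X) = 4 + ⅐ = 29/7)
m(V) = (6 + V)/(2*V) (m(V) = (6 + V)/((2*V)) = (6 + V)*(1/(2*V)) = (6 + V)/(2*V))
a(r, l) = r/6
I(-6, -3)*a(m(1), t) = 29*(((½)*(6 + 1)/1)/6)/7 = 29*(((½)*1*7)/6)/7 = 29*((⅙)*(7/2))/7 = (29/7)*(7/12) = 29/12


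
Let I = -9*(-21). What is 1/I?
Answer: 1/189 ≈ 0.0052910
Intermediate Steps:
I = 189
1/I = 1/189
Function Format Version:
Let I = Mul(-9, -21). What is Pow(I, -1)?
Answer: Rational(1, 189) ≈ 0.0052910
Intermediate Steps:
I = 189
Pow(I, -1) = Pow(189, -1) = Rational(1, 189)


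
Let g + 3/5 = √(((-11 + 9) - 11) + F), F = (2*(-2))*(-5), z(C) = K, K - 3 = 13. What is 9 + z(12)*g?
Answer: -⅗ + 16*√7 ≈ 41.732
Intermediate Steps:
K = 16 (K = 3 + 13 = 16)
z(C) = 16
F = 20 (F = -4*(-5) = 20)
g = -⅗ + √7 (g = -⅗ + √(((-11 + 9) - 11) + 20) = -⅗ + √((-2 - 11) + 20) = -⅗ + √(-13 + 20) = -⅗ + √7 ≈ 2.0457)
9 + z(12)*g = 9 + 16*(-⅗ + √7) = 9 + (-48/5 + 16*√7) = -⅗ + 16*√7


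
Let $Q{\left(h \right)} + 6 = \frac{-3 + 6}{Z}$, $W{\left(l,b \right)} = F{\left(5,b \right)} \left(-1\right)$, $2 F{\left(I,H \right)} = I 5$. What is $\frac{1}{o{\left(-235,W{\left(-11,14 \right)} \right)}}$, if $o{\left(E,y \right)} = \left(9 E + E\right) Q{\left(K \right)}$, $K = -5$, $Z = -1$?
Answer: $\frac{1}{21150} \approx 4.7281 \cdot 10^{-5}$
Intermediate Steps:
$F{\left(I,H \right)} = \frac{5 I}{2}$ ($F{\left(I,H \right)} = \frac{I 5}{2} = \frac{5 I}{2}$)
$W{\left(l,b \right)} = - \frac{25}{2}$ ($W{\left(l,b \right)} = \frac{5}{2} \cdot 5 \left(-1\right) = \frac{25}{2} \left(-1\right) = - \frac{25}{2}$)
$Q{\left(h \right)} = -9$ ($Q{\left(h \right)} = -6 + \frac{-3 + 6}{-1} = -6 + 3 \left(-1\right) = -6 - 3 = -9$)
$o{\left(E,y \right)} = - 90 E$ ($o{\left(E,y \right)} = \left(9 E + E\right) \left(-9\right) = 10 E \left(-9\right) = - 90 E$)
$\frac{1}{o{\left(-235,W{\left(-11,14 \right)} \right)}} = \frac{1}{\left(-90\right) \left(-235\right)} = \frac{1}{21150}$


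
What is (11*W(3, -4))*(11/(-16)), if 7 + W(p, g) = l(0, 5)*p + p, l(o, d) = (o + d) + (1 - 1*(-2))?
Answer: -605/4 ≈ -151.25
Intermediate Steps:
l(o, d) = 3 + d + o (l(o, d) = (d + o) + (1 + 2) = (d + o) + 3 = 3 + d + o)
W(p, g) = -7 + 9*p (W(p, g) = -7 + ((3 + 5 + 0)*p + p) = -7 + (8*p + p) = -7 + 9*p)
(11*W(3, -4))*(11/(-16)) = (11*(-7 + 9*3))*(11/(-16)) = (11*(-7 + 27))*(11*(-1/16)) = (11*20)*(-11/16) = 220*(-11/16) = -605/4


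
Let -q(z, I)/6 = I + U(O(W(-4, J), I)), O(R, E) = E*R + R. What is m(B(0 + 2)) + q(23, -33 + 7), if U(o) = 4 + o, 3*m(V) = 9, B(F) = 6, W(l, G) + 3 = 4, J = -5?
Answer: 285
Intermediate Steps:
W(l, G) = 1 (W(l, G) = -3 + 4 = 1)
m(V) = 3 (m(V) = (⅓)*9 = 3)
O(R, E) = R + E*R
q(z, I) = -30 - 12*I (q(z, I) = -6*(I + (4 + 1*(1 + I))) = -6*(I + (4 + (1 + I))) = -6*(I + (5 + I)) = -6*(5 + 2*I) = -30 - 12*I)
m(B(0 + 2)) + q(23, -33 + 7) = 3 + (-30 - 12*(-33 + 7)) = 3 + (-30 - 12*(-26)) = 3 + (-30 + 312) = 3 + 282 = 285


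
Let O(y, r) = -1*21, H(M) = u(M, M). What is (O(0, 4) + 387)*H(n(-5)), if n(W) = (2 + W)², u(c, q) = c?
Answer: 3294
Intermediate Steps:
H(M) = M
O(y, r) = -21
(O(0, 4) + 387)*H(n(-5)) = (-21 + 387)*(2 - 5)² = 366*(-3)² = 366*9 = 3294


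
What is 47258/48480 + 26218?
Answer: 635547949/24240 ≈ 26219.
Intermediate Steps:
47258/48480 + 26218 = 47258*(1/48480) + 26218 = 23629/24240 + 26218 = 635547949/24240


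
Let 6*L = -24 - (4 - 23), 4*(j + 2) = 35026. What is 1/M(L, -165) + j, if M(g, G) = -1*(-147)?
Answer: 2573825/294 ≈ 8754.5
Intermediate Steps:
j = 17509/2 (j = -2 + (¼)*35026 = -2 + 17513/2 = 17509/2 ≈ 8754.5)
L = -⅚ (L = (-24 - (4 - 23))/6 = (-24 - 1*(-19))/6 = (-24 + 19)/6 = (⅙)*(-5) = -⅚ ≈ -0.83333)
M(g, G) = 147
1/M(L, -165) + j = 1/147 + 17509/2 = 2573825/294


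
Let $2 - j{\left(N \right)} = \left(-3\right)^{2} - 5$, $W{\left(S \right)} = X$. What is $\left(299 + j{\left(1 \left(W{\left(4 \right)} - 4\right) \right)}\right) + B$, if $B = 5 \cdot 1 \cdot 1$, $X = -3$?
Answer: $302$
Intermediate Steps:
$W{\left(S \right)} = -3$
$j{\left(N \right)} = -2$ ($j{\left(N \right)} = 2 - \left(\left(-3\right)^{2} - 5\right) = 2 - \left(9 - 5\right) = 2 - 4 = -2$)
$B = 5$ ($B = 5 \cdot 1 = 5$)
$\left(299 + j{\left(1 \left(W{\left(4 \right)} - 4\right) \right)}\right) + B = \left(299 - 2\right) + 5 = 297 + 5 = 302$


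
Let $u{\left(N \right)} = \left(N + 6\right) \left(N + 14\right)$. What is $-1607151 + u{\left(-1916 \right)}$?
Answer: $2025669$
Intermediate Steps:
$u{\left(N \right)} = \left(6 + N\right) \left(14 + N\right)$
$-1607151 + u{\left(-1916 \right)} = -1607151 + \left(84 + \left(-1916\right)^{2} + 20 \left(-1916\right)\right) = -1607151 + \left(84 + 3671056 - 38320\right) = -1607151 + 3632820 = 2025669$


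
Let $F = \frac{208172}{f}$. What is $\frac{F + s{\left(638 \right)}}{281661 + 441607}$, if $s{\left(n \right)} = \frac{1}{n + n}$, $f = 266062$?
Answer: $\frac{132946767}{122772975333008} \approx 1.0829 \cdot 10^{-6}$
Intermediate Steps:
$s{\left(n \right)} = \frac{1}{2 n}$
$F = \frac{104086}{133031}$ ($F = \frac{208172}{266062} = 208172 \cdot \frac{1}{266062} = \frac{104086}{133031} \approx 0.78242$)
$\frac{F + s{\left(638 \right)}}{281661 + 441607} = \frac{\frac{104086}{133031} + \frac{1}{2 \cdot 638}}{281661 + 441607} = \frac{\frac{104086}{133031} + \frac{1}{2} \cdot \frac{1}{638}}{723268} = \left(\frac{104086}{133031} + \frac{1}{1276}\right) \frac{1}{723268} = \frac{132946767}{169747556} \cdot \frac{1}{723268} = \frac{132946767}{122772975333008}$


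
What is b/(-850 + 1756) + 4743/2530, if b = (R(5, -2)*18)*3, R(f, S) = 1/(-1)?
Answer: 693423/382030 ≈ 1.8151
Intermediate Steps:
R(f, S) = -1 (R(f, S) = 1*(-1) = -1)
b = -54 (b = -1*18*3 = -18*3 = -54)
b/(-850 + 1756) + 4743/2530 = -54/(-850 + 1756) + 4743/2530 = -54/906 + 4743*(1/2530) = -54*1/906 + 4743/2530 = -9/151 + 4743/2530 = 693423/382030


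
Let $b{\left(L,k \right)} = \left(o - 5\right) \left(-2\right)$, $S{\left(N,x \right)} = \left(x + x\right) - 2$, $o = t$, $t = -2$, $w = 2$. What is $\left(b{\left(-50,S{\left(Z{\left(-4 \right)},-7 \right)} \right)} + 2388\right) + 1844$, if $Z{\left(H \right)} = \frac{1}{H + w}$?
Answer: $4246$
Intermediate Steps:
$o = -2$
$Z{\left(H \right)} = \frac{1}{2 + H}$ ($Z{\left(H \right)} = \frac{1}{H + 2} = \frac{1}{2 + H}$)
$S{\left(N,x \right)} = -2 + 2 x$ ($S{\left(N,x \right)} = 2 x - 2 = -2 + 2 x$)
$b{\left(L,k \right)} = 14$ ($b{\left(L,k \right)} = \left(-2 - 5\right) \left(-2\right) = \left(-7\right) \left(-2\right) = 14$)
$\left(b{\left(-50,S{\left(Z{\left(-4 \right)},-7 \right)} \right)} + 2388\right) + 1844 = \left(14 + 2388\right) + 1844 = 2402 + 1844 = 4246$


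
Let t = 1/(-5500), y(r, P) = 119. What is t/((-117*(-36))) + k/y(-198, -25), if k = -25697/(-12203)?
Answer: 85042178549/4805809866000 ≈ 0.017696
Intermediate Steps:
k = 25697/12203 (k = -25697*(-1/12203) = 25697/12203 ≈ 2.1058)
t = -1/5500 ≈ -0.00018182
t/((-117*(-36))) + k/y(-198, -25) = -1/(5500*((-117*(-36)))) + (25697/12203)/119 = -1/5500/4212 + (25697/12203)*(1/119) = -1/5500*1/4212 + 3671/207451 = -1/23166000 + 3671/207451 = 85042178549/4805809866000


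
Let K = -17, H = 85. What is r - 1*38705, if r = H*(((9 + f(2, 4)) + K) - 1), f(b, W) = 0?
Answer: -39470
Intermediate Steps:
r = -765 (r = 85*(((9 + 0) - 17) - 1) = 85*((9 - 17) - 1) = 85*(-8 - 1) = 85*(-9) = -765)
r - 1*38705 = -765 - 1*38705 = -765 - 38705 = -39470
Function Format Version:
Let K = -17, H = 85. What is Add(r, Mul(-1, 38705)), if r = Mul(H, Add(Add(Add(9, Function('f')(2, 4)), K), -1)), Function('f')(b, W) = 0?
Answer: -39470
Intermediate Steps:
r = -765 (r = Mul(85, Add(Add(Add(9, 0), -17), -1)) = Mul(85, Add(Add(9, -17), -1)) = Mul(85, Add(-8, -1)) = Mul(85, -9) = -765)
Add(r, Mul(-1, 38705)) = Add(-765, Mul(-1, 38705)) = Add(-765, -38705) = -39470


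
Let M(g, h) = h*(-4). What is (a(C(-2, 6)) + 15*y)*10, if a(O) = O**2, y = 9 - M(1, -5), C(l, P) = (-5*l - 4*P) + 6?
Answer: -1010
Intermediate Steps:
M(g, h) = -4*h
C(l, P) = 6 - 5*l - 4*P
y = -11 (y = 9 - (-4)*(-5) = 9 - 1*20 = 9 - 20 = -11)
(a(C(-2, 6)) + 15*y)*10 = ((6 - 5*(-2) - 4*6)**2 + 15*(-11))*10 = ((6 + 10 - 24)**2 - 165)*10 = ((-8)**2 - 165)*10 = (64 - 165)*10 = -101*10 = -1010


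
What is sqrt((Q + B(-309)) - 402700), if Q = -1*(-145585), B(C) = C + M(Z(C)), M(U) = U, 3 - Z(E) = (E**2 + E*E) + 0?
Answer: I*sqrt(448383) ≈ 669.61*I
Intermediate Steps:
Z(E) = 3 - 2*E**2 (Z(E) = 3 - ((E**2 + E*E) + 0) = 3 - ((E**2 + E**2) + 0) = 3 - (2*E**2 + 0) = 3 - 2*E**2)
B(C) = 3 + C - 2*C**2 (B(C) = C + (3 - 2*C**2) = 3 + C - 2*C**2)
Q = 145585
sqrt((Q + B(-309)) - 402700) = sqrt((145585 + (3 - 309 - 2*(-309)**2)) - 402700) = sqrt((145585 + (3 - 309 - 2*95481)) - 402700) = sqrt((145585 + (3 - 309 - 190962)) - 402700) = sqrt((145585 - 191268) - 402700) = sqrt(-45683 - 402700) = sqrt(-448383) = I*sqrt(448383)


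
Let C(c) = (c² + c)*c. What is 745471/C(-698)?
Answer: -745471/339581188 ≈ -0.0021953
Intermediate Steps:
C(c) = c*(c + c²) (C(c) = (c + c²)*c = c*(c + c²))
745471/C(-698) = 745471/(((-698)²*(1 - 698))) = 745471/((487204*(-697))) = 745471/(-339581188) = 745471*(-1/339581188) = -745471/339581188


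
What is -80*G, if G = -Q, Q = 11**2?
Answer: 9680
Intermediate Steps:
Q = 121
G = -121 (G = -1*121 = -121)
-80*G = -80*(-121) = 9680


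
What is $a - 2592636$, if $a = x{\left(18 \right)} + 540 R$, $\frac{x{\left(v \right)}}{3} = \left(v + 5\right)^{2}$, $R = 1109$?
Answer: $-1992189$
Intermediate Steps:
$x{\left(v \right)} = 3 \left(5 + v\right)^{2}$ ($x{\left(v \right)} = 3 \left(v + 5\right)^{2} = 3 \left(5 + v\right)^{2}$)
$a = 600447$ ($a = 3 \left(5 + 18\right)^{2} + 540 \cdot 1109 = 3 \cdot 23^{2} + 598860 = 3 \cdot 529 + 598860 = 1587 + 598860 = 600447$)
$a - 2592636 = 600447 - 2592636 = -1992189$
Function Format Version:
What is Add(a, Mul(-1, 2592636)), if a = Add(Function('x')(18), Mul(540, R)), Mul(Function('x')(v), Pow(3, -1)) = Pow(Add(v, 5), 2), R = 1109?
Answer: -1992189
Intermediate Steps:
Function('x')(v) = Mul(3, Pow(Add(5, v), 2)) (Function('x')(v) = Mul(3, Pow(Add(v, 5), 2)) = Mul(3, Pow(Add(5, v), 2)))
a = 600447 (a = Add(Mul(3, Pow(Add(5, 18), 2)), Mul(540, 1109)) = Add(Mul(3, Pow(23, 2)), 598860) = Add(Mul(3, 529), 598860) = Add(1587, 598860) = 600447)
Add(a, Mul(-1, 2592636)) = Add(600447, Mul(-1, 2592636)) = Add(600447, -2592636) = -1992189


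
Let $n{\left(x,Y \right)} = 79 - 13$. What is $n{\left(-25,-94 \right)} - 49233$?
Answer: $-49167$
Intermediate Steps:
$n{\left(x,Y \right)} = 66$ ($n{\left(x,Y \right)} = 79 - 13 = 66$)
$n{\left(-25,-94 \right)} - 49233 = 66 - 49233 = -49167$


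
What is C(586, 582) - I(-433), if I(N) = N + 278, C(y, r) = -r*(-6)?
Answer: 3647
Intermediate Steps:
C(y, r) = 6*r
I(N) = 278 + N
C(586, 582) - I(-433) = 6*582 - (278 - 433) = 3492 - 1*(-155) = 3492 + 155 = 3647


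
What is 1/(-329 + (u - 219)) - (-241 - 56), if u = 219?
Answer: 97712/329 ≈ 297.00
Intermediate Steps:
1/(-329 + (u - 219)) - (-241 - 56) = 1/(-329 + (219 - 219)) - (-241 - 56) = 1/(-329 + 0) - 1*(-297) = 1/(-329) + 297 = -1/329 + 297 = 97712/329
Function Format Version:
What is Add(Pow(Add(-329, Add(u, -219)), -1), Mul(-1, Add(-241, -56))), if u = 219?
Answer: Rational(97712, 329) ≈ 297.00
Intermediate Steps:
Add(Pow(Add(-329, Add(u, -219)), -1), Mul(-1, Add(-241, -56))) = Add(Pow(Add(-329, Add(219, -219)), -1), Mul(-1, Add(-241, -56))) = Add(Pow(Add(-329, 0), -1), Mul(-1, -297)) = Add(Pow(-329, -1), 297) = Add(Rational(-1, 329), 297) = Rational(97712, 329)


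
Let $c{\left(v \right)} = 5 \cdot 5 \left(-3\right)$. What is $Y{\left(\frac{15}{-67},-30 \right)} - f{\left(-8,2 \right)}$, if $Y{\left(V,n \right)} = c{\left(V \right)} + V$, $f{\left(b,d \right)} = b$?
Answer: $- \frac{4504}{67} \approx -67.224$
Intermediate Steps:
$c{\left(v \right)} = -75$ ($c{\left(v \right)} = 25 \left(-3\right) = -75$)
$Y{\left(V,n \right)} = -75 + V$
$Y{\left(\frac{15}{-67},-30 \right)} - f{\left(-8,2 \right)} = \left(-75 + \frac{15}{-67}\right) - -8 = \left(-75 + 15 \left(- \frac{1}{67}\right)\right) + 8 = \left(-75 - \frac{15}{67}\right) + 8 = - \frac{5040}{67} + 8 = - \frac{4504}{67}$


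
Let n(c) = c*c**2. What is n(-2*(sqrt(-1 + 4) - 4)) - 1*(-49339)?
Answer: 50139 - 408*sqrt(3) ≈ 49432.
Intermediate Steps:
n(c) = c**3
n(-2*(sqrt(-1 + 4) - 4)) - 1*(-49339) = (-2*(sqrt(-1 + 4) - 4))**3 - 1*(-49339) = (-2*(sqrt(3) - 4))**3 + 49339 = (-2*(-4 + sqrt(3)))**3 + 49339 = (8 - 2*sqrt(3))**3 + 49339 = 49339 + (8 - 2*sqrt(3))**3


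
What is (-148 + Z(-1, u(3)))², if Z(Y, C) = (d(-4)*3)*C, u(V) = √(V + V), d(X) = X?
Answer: 22768 + 3552*√6 ≈ 31469.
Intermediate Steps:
u(V) = √2*√V (u(V) = √(2*V) = √2*√V)
Z(Y, C) = -12*C (Z(Y, C) = (-4*3)*C = -12*C)
(-148 + Z(-1, u(3)))² = (-148 - 12*√2*√3)² = (-148 - 12*√6)²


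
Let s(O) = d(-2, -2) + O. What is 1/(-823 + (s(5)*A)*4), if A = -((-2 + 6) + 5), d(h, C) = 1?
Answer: -1/1039 ≈ -0.00096246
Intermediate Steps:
A = -9 (A = -(4 + 5) = -1*9 = -9)
s(O) = 1 + O
1/(-823 + (s(5)*A)*4) = 1/(-823 + ((1 + 5)*(-9))*4) = 1/(-823 + (6*(-9))*4) = 1/(-823 - 54*4) = 1/(-823 - 216) = 1/(-1039) = -1/1039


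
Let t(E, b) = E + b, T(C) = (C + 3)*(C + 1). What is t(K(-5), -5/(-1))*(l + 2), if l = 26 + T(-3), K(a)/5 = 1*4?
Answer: 700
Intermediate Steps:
K(a) = 20 (K(a) = 5*(1*4) = 5*4 = 20)
T(C) = (1 + C)*(3 + C) (T(C) = (3 + C)*(1 + C) = (1 + C)*(3 + C))
l = 26 (l = 26 + (3 + (-3)² + 4*(-3)) = 26 + (3 + 9 - 12) = 26 + 0 = 26)
t(K(-5), -5/(-1))*(l + 2) = (20 - 5/(-1))*(26 + 2) = (20 - 5*(-1))*28 = (20 + 5)*28 = 25*28 = 700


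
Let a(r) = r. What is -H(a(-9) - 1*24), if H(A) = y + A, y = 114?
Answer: -81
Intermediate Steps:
H(A) = 114 + A
-H(a(-9) - 1*24) = -(114 + (-9 - 1*24)) = -(114 + (-9 - 24)) = -(114 - 33) = -1*81 = -81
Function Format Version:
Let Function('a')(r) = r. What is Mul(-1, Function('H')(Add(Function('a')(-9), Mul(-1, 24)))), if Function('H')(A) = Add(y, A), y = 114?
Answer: -81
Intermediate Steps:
Function('H')(A) = Add(114, A)
Mul(-1, Function('H')(Add(Function('a')(-9), Mul(-1, 24)))) = Mul(-1, Add(114, Add(-9, Mul(-1, 24)))) = Mul(-1, Add(114, Add(-9, -24))) = Mul(-1, Add(114, -33)) = Mul(-1, 81) = -81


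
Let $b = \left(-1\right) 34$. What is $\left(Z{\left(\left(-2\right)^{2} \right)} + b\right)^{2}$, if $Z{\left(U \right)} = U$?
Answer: $900$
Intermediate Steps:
$b = -34$
$\left(Z{\left(\left(-2\right)^{2} \right)} + b\right)^{2} = \left(\left(-2\right)^{2} - 34\right)^{2} = \left(4 - 34\right)^{2} = \left(-30\right)^{2} = 900$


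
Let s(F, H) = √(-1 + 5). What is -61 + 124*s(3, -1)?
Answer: 187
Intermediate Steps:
s(F, H) = 2 (s(F, H) = √4 = 2)
-61 + 124*s(3, -1) = -61 + 124*2 = -61 + 248 = 187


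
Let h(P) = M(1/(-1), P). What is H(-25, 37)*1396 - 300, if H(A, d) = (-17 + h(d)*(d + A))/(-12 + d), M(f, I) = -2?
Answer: -64736/25 ≈ -2589.4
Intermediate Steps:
h(P) = -2
H(A, d) = (-17 - 2*A - 2*d)/(-12 + d) (H(A, d) = (-17 - 2*(d + A))/(-12 + d) = (-17 - 2*(A + d))/(-12 + d) = (-17 + (-2*A - 2*d))/(-12 + d) = (-17 - 2*A - 2*d)/(-12 + d))
H(-25, 37)*1396 - 300 = ((-17 - 2*(-25) - 2*37)/(-12 + 37))*1396 - 300 = ((-17 + 50 - 74)/25)*1396 - 300 = ((1/25)*(-41))*1396 - 300 = -41/25*1396 - 300 = -57236/25 - 300 = -64736/25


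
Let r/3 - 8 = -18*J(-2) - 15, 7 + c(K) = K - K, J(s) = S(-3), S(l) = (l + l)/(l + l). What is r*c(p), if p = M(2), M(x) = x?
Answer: 525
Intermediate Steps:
S(l) = 1 (S(l) = (2*l)/((2*l)) = (2*l)*(1/(2*l)) = 1)
J(s) = 1
p = 2
c(K) = -7 (c(K) = -7 + (K - K) = -7 + 0 = -7)
r = -75 (r = 24 + 3*(-18*1 - 15) = 24 + 3*(-18 - 15) = 24 + 3*(-33) = 24 - 99 = -75)
r*c(p) = -75*(-7) = 525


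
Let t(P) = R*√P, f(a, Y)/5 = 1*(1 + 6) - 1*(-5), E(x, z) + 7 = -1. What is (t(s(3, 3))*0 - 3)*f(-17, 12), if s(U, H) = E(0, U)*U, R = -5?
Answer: -180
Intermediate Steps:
E(x, z) = -8 (E(x, z) = -7 - 1 = -8)
f(a, Y) = 60 (f(a, Y) = 5*(1*(1 + 6) - 1*(-5)) = 5*(1*7 + 5) = 5*(7 + 5) = 5*12 = 60)
s(U, H) = -8*U
t(P) = -5*√P
(t(s(3, 3))*0 - 3)*f(-17, 12) = (-5*2*I*√6*0 - 3)*60 = (-10*I*√6*0 - 3)*60 = (0 - 3)*60 = -3*60 = -180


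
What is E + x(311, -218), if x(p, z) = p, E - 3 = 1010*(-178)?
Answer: -179466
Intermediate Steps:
E = -179777 (E = 3 + 1010*(-178) = 3 - 179780 = -179777)
E + x(311, -218) = -179777 + 311 = -179466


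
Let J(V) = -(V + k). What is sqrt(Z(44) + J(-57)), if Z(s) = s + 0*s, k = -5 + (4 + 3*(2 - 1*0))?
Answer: 4*sqrt(6) ≈ 9.7980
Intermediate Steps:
k = 5 (k = -5 + (4 + 3*(2 + 0)) = -5 + (4 + 3*2) = -5 + (4 + 6) = -5 + 10 = 5)
Z(s) = s (Z(s) = s + 0 = s)
J(V) = -5 - V (J(V) = -(V + 5) = -(5 + V) = -5 - V)
sqrt(Z(44) + J(-57)) = sqrt(44 + (-5 - 1*(-57))) = sqrt(44 + (-5 + 57)) = sqrt(44 + 52) = sqrt(96) = 4*sqrt(6)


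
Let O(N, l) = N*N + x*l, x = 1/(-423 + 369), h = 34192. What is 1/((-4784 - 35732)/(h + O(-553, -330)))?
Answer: -109288/13023 ≈ -8.3919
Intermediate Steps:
x = -1/54 (x = 1/(-54) = -1/54 ≈ -0.018519)
O(N, l) = N² - l/54 (O(N, l) = N*N - l/54 = N² - l/54)
1/((-4784 - 35732)/(h + O(-553, -330))) = 1/((-4784 - 35732)/(34192 + ((-553)² - 1/54*(-330)))) = 1/(-40516/(34192 + (305809 + 55/9))) = 1/(-40516/(34192 + 2752336/9)) = 1/(-40516/3060064/9) = 1/(-40516*9/3060064) = 1/(-13023/109288) = -109288/13023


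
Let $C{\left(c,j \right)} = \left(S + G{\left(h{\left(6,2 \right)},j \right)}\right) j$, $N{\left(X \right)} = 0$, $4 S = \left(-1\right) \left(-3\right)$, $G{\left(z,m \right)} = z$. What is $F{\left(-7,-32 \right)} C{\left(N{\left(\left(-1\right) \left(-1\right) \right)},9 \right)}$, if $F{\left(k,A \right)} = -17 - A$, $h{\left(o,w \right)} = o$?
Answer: $\frac{3645}{4} \approx 911.25$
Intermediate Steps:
$S = \frac{3}{4}$ ($S = \frac{\left(-1\right) \left(-3\right)}{4} = \frac{1}{4} \cdot 3 = \frac{3}{4} \approx 0.75$)
$C{\left(c,j \right)} = \frac{27 j}{4}$ ($C{\left(c,j \right)} = \left(\frac{3}{4} + 6\right) j = \frac{27 j}{4}$)
$F{\left(-7,-32 \right)} C{\left(N{\left(\left(-1\right) \left(-1\right) \right)},9 \right)} = \left(-17 - -32\right) \frac{27}{4} \cdot 9 = \left(-17 + 32\right) \frac{243}{4} = 15 \cdot \frac{243}{4} = \frac{3645}{4}$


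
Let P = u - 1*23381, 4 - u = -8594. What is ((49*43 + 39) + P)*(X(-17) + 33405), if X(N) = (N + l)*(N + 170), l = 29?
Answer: -445340517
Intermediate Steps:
u = 8598 (u = 4 - 1*(-8594) = 4 + 8594 = 8598)
P = -14783 (P = 8598 - 1*23381 = 8598 - 23381 = -14783)
X(N) = (29 + N)*(170 + N) (X(N) = (N + 29)*(N + 170) = (29 + N)*(170 + N))
((49*43 + 39) + P)*(X(-17) + 33405) = ((49*43 + 39) - 14783)*((4930 + (-17)² + 199*(-17)) + 33405) = ((2107 + 39) - 14783)*((4930 + 289 - 3383) + 33405) = (2146 - 14783)*(1836 + 33405) = -12637*35241 = -445340517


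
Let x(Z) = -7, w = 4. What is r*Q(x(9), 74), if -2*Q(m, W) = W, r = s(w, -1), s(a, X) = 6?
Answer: -222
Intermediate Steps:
r = 6
Q(m, W) = -W/2
r*Q(x(9), 74) = 6*(-½*74) = 6*(-37) = -222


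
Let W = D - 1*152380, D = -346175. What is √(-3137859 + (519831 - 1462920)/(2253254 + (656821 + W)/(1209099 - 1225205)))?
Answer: 2*I*√28698744208860185998111442/6048458443 ≈ 1771.4*I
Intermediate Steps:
W = -498555 (W = -346175 - 1*152380 = -346175 - 152380 = -498555)
√(-3137859 + (519831 - 1462920)/(2253254 + (656821 + W)/(1209099 - 1225205))) = √(-3137859 + (519831 - 1462920)/(2253254 + (656821 - 498555)/(1209099 - 1225205))) = √(-3137859 - 943089/(2253254 + 158266/(-16106))) = √(-3137859 - 943089/(2253254 + 158266*(-1/16106))) = √(-3137859 - 943089/(2253254 - 79133/8053)) = √(-3137859 - 943089/18145375329/8053) = √(-3137859 - 943089*8053/18145375329) = √(-3137859 - 2531565239/6048458443) = √(-18979212293058776/6048458443) = 2*I*√28698744208860185998111442/6048458443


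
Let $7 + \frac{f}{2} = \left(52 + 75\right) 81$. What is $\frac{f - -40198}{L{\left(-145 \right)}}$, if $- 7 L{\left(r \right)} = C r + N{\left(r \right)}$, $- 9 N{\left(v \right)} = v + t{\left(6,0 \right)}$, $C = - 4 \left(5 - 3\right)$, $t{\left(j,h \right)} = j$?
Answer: $- \frac{3827754}{10579} \approx -361.83$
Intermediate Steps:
$f = 20560$ ($f = -14 + 2 \left(52 + 75\right) 81 = -14 + 2 \cdot 127 \cdot 81 = -14 + 2 \cdot 10287 = -14 + 20574 = 20560$)
$C = -8$ ($C = \left(-4\right) 2 = -8$)
$N{\left(v \right)} = - \frac{2}{3} - \frac{v}{9}$ ($N{\left(v \right)} = - \frac{v + 6}{9} = - \frac{6 + v}{9} = - \frac{2}{3} - \frac{v}{9}$)
$L{\left(r \right)} = \frac{2}{21} + \frac{73 r}{63}$ ($L{\left(r \right)} = - \frac{- 8 r - \left(\frac{2}{3} + \frac{r}{9}\right)}{7} = - \frac{- \frac{2}{3} - \frac{73 r}{9}}{7} = \frac{2}{21} + \frac{73 r}{63}$)
$\frac{f - -40198}{L{\left(-145 \right)}} = \frac{20560 - -40198}{\frac{2}{21} + \frac{73}{63} \left(-145\right)} = \frac{20560 + 40198}{\frac{2}{21} - \frac{10585}{63}} = \frac{60758}{- \frac{10579}{63}} = 60758 \left(- \frac{63}{10579}\right) = - \frac{3827754}{10579}$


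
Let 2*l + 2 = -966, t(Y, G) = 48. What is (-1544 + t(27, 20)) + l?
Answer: -1980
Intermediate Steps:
l = -484 (l = -1 + (1/2)*(-966) = -1 - 483 = -484)
(-1544 + t(27, 20)) + l = (-1544 + 48) - 484 = -1496 - 484 = -1980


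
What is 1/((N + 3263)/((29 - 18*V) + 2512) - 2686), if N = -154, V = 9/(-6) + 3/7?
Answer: -17922/48116729 ≈ -0.00037247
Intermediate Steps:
V = -15/14 (V = 9*(-1/6) + 3*(1/7) = -3/2 + 3/7 = -15/14 ≈ -1.0714)
1/((N + 3263)/((29 - 18*V) + 2512) - 2686) = 1/((-154 + 3263)/((29 - 18*(-15/14)) + 2512) - 2686) = 1/(3109/((29 + 135/7) + 2512) - 2686) = 1/(3109/(338/7 + 2512) - 2686) = 1/(3109/(17922/7) - 2686) = 1/(3109*(7/17922) - 2686) = 1/(21763/17922 - 2686) = 1/(-48116729/17922) = -17922/48116729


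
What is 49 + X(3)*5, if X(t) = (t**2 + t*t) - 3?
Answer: 124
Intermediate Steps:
X(t) = -3 + 2*t**2 (X(t) = (t**2 + t**2) - 3 = 2*t**2 - 3 = -3 + 2*t**2)
49 + X(3)*5 = 49 + (-3 + 2*3**2)*5 = 49 + (-3 + 2*9)*5 = 49 + (-3 + 18)*5 = 49 + 15*5 = 49 + 75 = 124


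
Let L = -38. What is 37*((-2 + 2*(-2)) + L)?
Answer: -1628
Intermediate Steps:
37*((-2 + 2*(-2)) + L) = 37*((-2 + 2*(-2)) - 38) = 37*((-2 - 4) - 38) = 37*(-6 - 38) = 37*(-44) = -1628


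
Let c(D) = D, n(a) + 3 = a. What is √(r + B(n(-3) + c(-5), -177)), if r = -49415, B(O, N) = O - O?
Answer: I*√49415 ≈ 222.29*I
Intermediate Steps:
n(a) = -3 + a
B(O, N) = 0
√(r + B(n(-3) + c(-5), -177)) = √(-49415 + 0) = √(-49415) = I*√49415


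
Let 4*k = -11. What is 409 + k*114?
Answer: 191/2 ≈ 95.500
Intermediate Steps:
k = -11/4 (k = (1/4)*(-11) = -11/4 ≈ -2.7500)
409 + k*114 = 409 - 11/4*114 = 409 - 627/2 = 191/2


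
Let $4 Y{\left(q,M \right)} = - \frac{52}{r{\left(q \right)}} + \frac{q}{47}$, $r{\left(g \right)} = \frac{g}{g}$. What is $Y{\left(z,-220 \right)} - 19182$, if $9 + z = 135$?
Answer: $- \frac{1804267}{94} \approx -19194.0$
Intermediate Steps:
$z = 126$ ($z = -9 + 135 = 126$)
$r{\left(g \right)} = 1$
$Y{\left(q,M \right)} = -13 + \frac{q}{188}$ ($Y{\left(q,M \right)} = \frac{- \frac{52}{1} + \frac{q}{47}}{4} = \frac{\left(-52\right) 1 + q \frac{1}{47}}{4} = \frac{-52 + \frac{q}{47}}{4} = -13 + \frac{q}{188}$)
$Y{\left(z,-220 \right)} - 19182 = \left(-13 + \frac{1}{188} \cdot 126\right) - 19182 = \left(-13 + \frac{63}{94}\right) - 19182 = - \frac{1159}{94} - 19182 = - \frac{1804267}{94}$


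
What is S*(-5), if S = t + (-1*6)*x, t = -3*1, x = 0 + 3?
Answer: 105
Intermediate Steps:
x = 3
t = -3
S = -21 (S = -3 - 1*6*3 = -3 - 6*3 = -3 - 18 = -21)
S*(-5) = -21*(-5) = 105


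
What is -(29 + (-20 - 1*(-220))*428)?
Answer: -85629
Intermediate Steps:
-(29 + (-20 - 1*(-220))*428) = -(29 + (-20 + 220)*428) = -(29 + 200*428) = -(29 + 85600) = -1*85629 = -85629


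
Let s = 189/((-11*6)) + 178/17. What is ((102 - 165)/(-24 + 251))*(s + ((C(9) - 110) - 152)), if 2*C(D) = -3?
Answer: 3014676/42449 ≈ 71.019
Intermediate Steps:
C(D) = -3/2 (C(D) = (1/2)*(-3) = -3/2)
s = 2845/374 (s = 189/(-66) + 178*(1/17) = 189*(-1/66) + 178/17 = -63/22 + 178/17 = 2845/374 ≈ 7.6069)
((102 - 165)/(-24 + 251))*(s + ((C(9) - 110) - 152)) = ((102 - 165)/(-24 + 251))*(2845/374 + ((-3/2 - 110) - 152)) = (-63/227)*(2845/374 + (-223/2 - 152)) = (-63*1/227)*(2845/374 - 527/2) = -63/227*(-47852/187) = 3014676/42449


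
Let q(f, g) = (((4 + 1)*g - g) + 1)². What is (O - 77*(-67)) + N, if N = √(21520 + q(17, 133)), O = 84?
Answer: 5243 + √305609 ≈ 5795.8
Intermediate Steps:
q(f, g) = (1 + 4*g)² (q(f, g) = ((5*g - g) + 1)² = (4*g + 1)² = (1 + 4*g)²)
N = √305609 (N = √(21520 + (1 + 4*133)²) = √(21520 + (1 + 532)²) = √(21520 + 533²) = √(21520 + 284089) = √305609 ≈ 552.82)
(O - 77*(-67)) + N = (84 - 77*(-67)) + √305609 = (84 + 5159) + √305609 = 5243 + √305609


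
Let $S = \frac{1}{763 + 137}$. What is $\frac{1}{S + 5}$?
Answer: $\frac{900}{4501} \approx 0.19996$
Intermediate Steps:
$S = \frac{1}{900} \approx 0.0011111$
$\frac{1}{S + 5} = \frac{1}{\frac{1}{900} + 5} = \frac{1}{\frac{4501}{900}} = \frac{900}{4501}$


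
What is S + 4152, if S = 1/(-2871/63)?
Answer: 1324481/319 ≈ 4152.0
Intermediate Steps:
S = -7/319 (S = 1/(-2871*1/63) = 1/(-319/7) = -7/319 ≈ -0.021944)
S + 4152 = -7/319 + 4152 = 1324481/319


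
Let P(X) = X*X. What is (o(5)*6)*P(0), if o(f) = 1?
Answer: 0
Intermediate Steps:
P(X) = X²
(o(5)*6)*P(0) = (1*6)*0² = 6*0 = 0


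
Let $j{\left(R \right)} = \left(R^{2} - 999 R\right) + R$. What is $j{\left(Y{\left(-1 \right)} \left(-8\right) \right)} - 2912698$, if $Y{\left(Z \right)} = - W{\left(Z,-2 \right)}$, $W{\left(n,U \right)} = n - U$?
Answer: $-2920618$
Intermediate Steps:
$Y{\left(Z \right)} = -2 - Z$ ($Y{\left(Z \right)} = - (Z - -2) = - (Z + 2) = - (2 + Z) = -2 - Z$)
$j{\left(R \right)} = R^{2} - 998 R$
$j{\left(Y{\left(-1 \right)} \left(-8\right) \right)} - 2912698 = \left(-2 - -1\right) \left(-8\right) \left(-998 + \left(-2 - -1\right) \left(-8\right)\right) - 2912698 = \left(-2 + 1\right) \left(-8\right) \left(-998 + \left(-2 + 1\right) \left(-8\right)\right) - 2912698 = \left(-1\right) \left(-8\right) \left(-998 - -8\right) - 2912698 = 8 \left(-998 + 8\right) - 2912698 = 8 \left(-990\right) - 2912698 = -7920 - 2912698 = -2920618$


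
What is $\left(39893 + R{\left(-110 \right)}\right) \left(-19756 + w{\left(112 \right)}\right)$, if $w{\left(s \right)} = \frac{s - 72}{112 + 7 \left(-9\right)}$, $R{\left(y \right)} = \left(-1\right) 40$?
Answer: $- \frac{38577863412}{49} \approx -7.873 \cdot 10^{8}$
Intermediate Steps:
$R{\left(y \right)} = -40$
$w{\left(s \right)} = - \frac{72}{49} + \frac{s}{49}$ ($w{\left(s \right)} = \frac{-72 + s}{112 - 63} = \frac{-72 + s}{49} = \left(-72 + s\right) \frac{1}{49} = - \frac{72}{49} + \frac{s}{49}$)
$\left(39893 + R{\left(-110 \right)}\right) \left(-19756 + w{\left(112 \right)}\right) = \left(39893 - 40\right) \left(-19756 + \left(- \frac{72}{49} + \frac{1}{49} \cdot 112\right)\right) = 39853 \left(-19756 + \left(- \frac{72}{49} + \frac{16}{7}\right)\right) = 39853 \left(-19756 + \frac{40}{49}\right) = 39853 \left(- \frac{968004}{49}\right) = - \frac{38577863412}{49}$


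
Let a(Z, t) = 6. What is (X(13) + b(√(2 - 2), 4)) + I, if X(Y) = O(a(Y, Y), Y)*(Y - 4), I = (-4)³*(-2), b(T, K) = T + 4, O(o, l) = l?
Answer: 249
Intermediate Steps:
b(T, K) = 4 + T
I = 128 (I = -64*(-2) = 128)
X(Y) = Y*(-4 + Y) (X(Y) = Y*(Y - 4) = Y*(-4 + Y))
(X(13) + b(√(2 - 2), 4)) + I = (13*(-4 + 13) + (4 + √(2 - 2))) + 128 = (13*9 + (4 + √0)) + 128 = (117 + (4 + 0)) + 128 = (117 + 4) + 128 = 121 + 128 = 249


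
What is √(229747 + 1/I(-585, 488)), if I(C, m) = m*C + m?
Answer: 9*√3599566443499/35624 ≈ 479.32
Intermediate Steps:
I(C, m) = m + C*m (I(C, m) = C*m + m = m + C*m)
√(229747 + 1/I(-585, 488)) = √(229747 + 1/(488*(1 - 585))) = √(229747 + 1/(488*(-584))) = √(229747 + 1/(-284992)) = √(229747 - 1/284992) = √(65476057023/284992) = 9*√3599566443499/35624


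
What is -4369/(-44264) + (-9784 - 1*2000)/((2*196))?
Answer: -64986791/2168936 ≈ -29.963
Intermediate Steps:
-4369/(-44264) + (-9784 - 1*2000)/((2*196)) = -4369*(-1/44264) + (-9784 - 2000)/392 = 4369/44264 - 11784*1/392 = 4369/44264 - 1473/49 = -64986791/2168936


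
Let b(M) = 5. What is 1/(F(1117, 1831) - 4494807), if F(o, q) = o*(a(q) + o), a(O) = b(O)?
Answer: -1/3241533 ≈ -3.0850e-7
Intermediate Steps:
a(O) = 5
F(o, q) = o*(5 + o)
1/(F(1117, 1831) - 4494807) = 1/(1117*(5 + 1117) - 4494807) = 1/(1117*1122 - 4494807) = 1/(1253274 - 4494807) = 1/(-3241533) = -1/3241533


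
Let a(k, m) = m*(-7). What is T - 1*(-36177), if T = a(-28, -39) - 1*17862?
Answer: 18588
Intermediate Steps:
a(k, m) = -7*m
T = -17589 (T = -7*(-39) - 1*17862 = 273 - 17862 = -17589)
T - 1*(-36177) = -17589 - 1*(-36177) = -17589 + 36177 = 18588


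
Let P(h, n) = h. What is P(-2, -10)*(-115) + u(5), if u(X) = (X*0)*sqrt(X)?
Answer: 230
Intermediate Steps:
u(X) = 0 (u(X) = 0*sqrt(X) = 0)
P(-2, -10)*(-115) + u(5) = -2*(-115) + 0 = 230 + 0 = 230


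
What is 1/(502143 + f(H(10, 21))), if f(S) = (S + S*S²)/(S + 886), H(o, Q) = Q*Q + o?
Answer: 1337/763099493 ≈ 1.7521e-6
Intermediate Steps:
H(o, Q) = o + Q² (H(o, Q) = Q² + o = o + Q²)
f(S) = (S + S³)/(886 + S)
1/(502143 + f(H(10, 21))) = 1/(502143 + ((10 + 21²) + (10 + 21²)³)/(886 + (10 + 21²))) = 1/(502143 + ((10 + 441) + (10 + 441)³)/(886 + (10 + 441))) = 1/(502143 + (451 + 451³)/(886 + 451)) = 1/(502143 + (451 + 91733851)/1337) = 1/(502143 + (1/1337)*91734302) = 1/(502143 + 91734302/1337) = 1/(763099493/1337) = 1337/763099493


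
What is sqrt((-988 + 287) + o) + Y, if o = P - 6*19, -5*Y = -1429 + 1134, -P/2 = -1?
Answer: 59 + I*sqrt(813) ≈ 59.0 + 28.513*I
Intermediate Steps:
P = 2 (P = -2*(-1) = 2)
Y = 59 (Y = -(-1429 + 1134)/5 = -1/5*(-295) = 59)
o = -112 (o = 2 - 6*19 = 2 - 114 = -112)
sqrt((-988 + 287) + o) + Y = sqrt((-988 + 287) - 112) + 59 = sqrt(-701 - 112) + 59 = sqrt(-813) + 59 = I*sqrt(813) + 59 = 59 + I*sqrt(813)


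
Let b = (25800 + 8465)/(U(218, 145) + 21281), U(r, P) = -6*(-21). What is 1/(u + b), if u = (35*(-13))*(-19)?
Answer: 21407/185097780 ≈ 0.00011565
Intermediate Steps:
U(r, P) = 126
u = 8645 (u = -455*(-19) = 8645)
b = 34265/21407 (b = (25800 + 8465)/(126 + 21281) = 34265/21407 ≈ 1.6006)
1/(u + b) = 1/(8645 + 34265/21407) = 1/(185097780/21407) = 21407/185097780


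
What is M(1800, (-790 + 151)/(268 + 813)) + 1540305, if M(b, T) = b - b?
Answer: 1540305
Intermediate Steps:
M(b, T) = 0
M(1800, (-790 + 151)/(268 + 813)) + 1540305 = 0 + 1540305 = 1540305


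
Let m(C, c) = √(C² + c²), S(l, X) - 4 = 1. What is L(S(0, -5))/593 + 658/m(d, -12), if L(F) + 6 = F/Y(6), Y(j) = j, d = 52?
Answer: -31/3558 + 329*√178/356 ≈ 12.321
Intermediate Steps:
S(l, X) = 5 (S(l, X) = 4 + 1 = 5)
L(F) = -6 + F/6
L(S(0, -5))/593 + 658/m(d, -12) = (-6 + (⅙)*5)/593 + 658/(√(52² + (-12)²)) = (-6 + ⅚)*(1/593) + 658/(√(2704 + 144)) = -31/6*1/593 + 658/(√2848) = -31/3558 + 658/((4*√178)) = -31/3558 + 658*(√178/712) = -31/3558 + 329*√178/356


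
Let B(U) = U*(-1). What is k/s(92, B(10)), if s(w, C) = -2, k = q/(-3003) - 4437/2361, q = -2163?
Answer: 65218/112541 ≈ 0.57950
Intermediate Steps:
B(U) = -U
k = -130436/112541 (k = -2163/(-3003) - 4437/2361 = -2163*(-1/3003) - 4437*1/2361 = 103/143 - 1479/787 = -130436/112541 ≈ -1.1590)
k/s(92, B(10)) = -130436/112541/(-2) = -130436/112541*(-½) = 65218/112541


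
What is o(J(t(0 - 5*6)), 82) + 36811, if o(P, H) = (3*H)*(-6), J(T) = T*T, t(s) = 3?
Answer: 35335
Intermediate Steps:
J(T) = T²
o(P, H) = -18*H
o(J(t(0 - 5*6)), 82) + 36811 = -18*82 + 36811 = -1476 + 36811 = 35335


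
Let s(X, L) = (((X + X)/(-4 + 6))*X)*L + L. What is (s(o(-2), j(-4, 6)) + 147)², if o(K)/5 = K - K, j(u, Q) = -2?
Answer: 21025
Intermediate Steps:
o(K) = 0 (o(K) = 5*(K - K) = 5*0 = 0)
s(X, L) = L + L*X² (s(X, L) = (((2*X)/2)*X)*L + L = (((2*X)*(½))*X)*L + L = (X*X)*L + L = X²*L + L = L*X² + L = L + L*X²)
(s(o(-2), j(-4, 6)) + 147)² = (-2*(1 + 0²) + 147)² = (-2*(1 + 0) + 147)² = (-2*1 + 147)² = (-2 + 147)² = 145² = 21025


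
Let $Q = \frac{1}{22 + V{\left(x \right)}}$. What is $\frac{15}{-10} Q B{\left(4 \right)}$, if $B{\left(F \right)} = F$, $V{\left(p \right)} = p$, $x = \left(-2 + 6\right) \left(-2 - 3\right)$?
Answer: $-3$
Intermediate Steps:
$x = -20$ ($x = 4 \left(-5\right) = -20$)
$Q = \frac{1}{2}$ ($Q = \frac{1}{22 - 20} = \frac{1}{2} \approx 0.5$)
$\frac{15}{-10} Q B{\left(4 \right)} = \frac{15}{-10} \cdot \frac{1}{2} \cdot 4 = 15 \left(- \frac{1}{10}\right) \frac{1}{2} \cdot 4 = \left(- \frac{3}{2}\right) \frac{1}{2} \cdot 4 = \left(- \frac{3}{4}\right) 4 = -3$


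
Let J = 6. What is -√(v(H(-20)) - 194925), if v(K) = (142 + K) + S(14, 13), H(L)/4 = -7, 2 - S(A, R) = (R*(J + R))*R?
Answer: -2*I*√49505 ≈ -444.99*I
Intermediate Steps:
S(A, R) = 2 - R²*(6 + R) (S(A, R) = 2 - R*(6 + R)*R = 2 - R²*(6 + R))
H(L) = -28 (H(L) = 4*(-7) = -28)
v(K) = -3067 + K (v(K) = (142 + K) + (2 - 1*13³ - 6*13²) = (142 + K) + (2 - 1*2197 - 6*169) = (142 + K) + (2 - 2197 - 1014) = (142 + K) - 3209 = -3067 + K)
-√(v(H(-20)) - 194925) = -√((-3067 - 28) - 194925) = -√(-3095 - 194925) = -√(-198020) = -2*I*√49505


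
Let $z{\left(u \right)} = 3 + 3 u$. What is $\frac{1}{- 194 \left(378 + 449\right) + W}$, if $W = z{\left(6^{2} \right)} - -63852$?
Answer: $- \frac{1}{96475} \approx -1.0365 \cdot 10^{-5}$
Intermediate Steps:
$W = 63963$ ($W = \left(3 + 3 \cdot 6^{2}\right) - -63852 = \left(3 + 3 \cdot 36\right) + 63852 = \left(3 + 108\right) + 63852 = 111 + 63852 = 63963$)
$\frac{1}{- 194 \left(378 + 449\right) + W} = \frac{1}{- 194 \left(378 + 449\right) + 63963} = \frac{1}{\left(-194\right) 827 + 63963} = \frac{1}{-160438 + 63963} = \frac{1}{-96475} = - \frac{1}{96475}$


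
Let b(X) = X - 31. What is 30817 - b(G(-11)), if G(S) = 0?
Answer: 30848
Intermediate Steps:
b(X) = -31 + X
30817 - b(G(-11)) = 30817 - (-31 + 0) = 30817 - 1*(-31) = 30817 + 31 = 30848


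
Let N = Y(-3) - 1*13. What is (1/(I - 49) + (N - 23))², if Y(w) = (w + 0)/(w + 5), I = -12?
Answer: 20948929/14884 ≈ 1407.5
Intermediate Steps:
Y(w) = w/(5 + w)
N = -29/2 (N = -3/(5 - 3) - 1*13 = -3/2 - 13 = -29/2 ≈ -14.500)
(1/(I - 49) + (N - 23))² = (1/(-12 - 49) + (-29/2 - 23))² = (1/(-61) - 75/2)² = (-1/61 - 75/2)² = (-4577/122)² = 20948929/14884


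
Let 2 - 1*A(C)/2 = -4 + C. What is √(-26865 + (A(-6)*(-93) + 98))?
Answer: I*√28999 ≈ 170.29*I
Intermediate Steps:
A(C) = 12 - 2*C (A(C) = 4 - 2*(-4 + C) = 4 + (8 - 2*C) = 12 - 2*C)
√(-26865 + (A(-6)*(-93) + 98)) = √(-26865 + ((12 - 2*(-6))*(-93) + 98)) = √(-26865 + ((12 + 12)*(-93) + 98)) = √(-26865 + (24*(-93) + 98)) = √(-26865 + (-2232 + 98)) = √(-26865 - 2134) = √(-28999) = I*√28999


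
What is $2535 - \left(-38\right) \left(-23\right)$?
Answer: $1661$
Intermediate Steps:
$2535 - \left(-38\right) \left(-23\right) = 2535 - 874 = 1661$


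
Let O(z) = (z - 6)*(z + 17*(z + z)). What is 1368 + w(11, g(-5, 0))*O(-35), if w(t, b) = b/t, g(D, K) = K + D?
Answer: -236077/11 ≈ -21462.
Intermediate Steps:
g(D, K) = D + K
O(z) = 35*z*(-6 + z) (O(z) = (-6 + z)*(z + 17*(2*z)) = (-6 + z)*(z + 34*z) = (-6 + z)*(35*z) = 35*z*(-6 + z))
1368 + w(11, g(-5, 0))*O(-35) = 1368 + ((-5 + 0)/11)*(35*(-35)*(-6 - 35)) = 1368 + (-5*1/11)*(35*(-35)*(-41)) = 1368 - 5/11*50225 = 1368 - 251125/11 = -236077/11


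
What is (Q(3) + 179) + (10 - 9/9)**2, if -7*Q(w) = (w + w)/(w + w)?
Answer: 1819/7 ≈ 259.86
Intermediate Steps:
Q(w) = -1/7 (Q(w) = -(w + w)/(7*(w + w)) = -2*w/(7*(2*w)) = -2*w*1/(2*w)/7 = -1/7*1 = -1/7)
(Q(3) + 179) + (10 - 9/9)**2 = (-1/7 + 179) + (10 - 9/9)**2 = 1252/7 + (10 - 9*1/9)**2 = 1252/7 + (10 - 1)**2 = 1252/7 + 9**2 = 1252/7 + 81 = 1819/7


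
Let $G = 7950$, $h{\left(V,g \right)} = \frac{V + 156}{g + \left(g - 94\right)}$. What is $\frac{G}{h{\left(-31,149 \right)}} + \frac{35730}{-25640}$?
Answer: $\frac{166313943}{12820} \approx 12973.0$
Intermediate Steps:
$h{\left(V,g \right)} = \frac{156 + V}{-94 + 2 g}$ ($h{\left(V,g \right)} = \frac{156 + V}{g + \left(g - 94\right)} = \frac{156 + V}{g + \left(-94 + g\right)} = \frac{156 + V}{-94 + 2 g}$)
$\frac{G}{h{\left(-31,149 \right)}} + \frac{35730}{-25640} = \frac{7950}{\frac{1}{2} \frac{1}{-47 + 149} \left(156 - 31\right)} + \frac{35730}{-25640} = \frac{7950}{\frac{1}{2} \cdot \frac{1}{102} \cdot 125} + 35730 \left(- \frac{1}{25640}\right) = \frac{7950}{\frac{1}{2} \cdot \frac{1}{102} \cdot 125} - \frac{3573}{2564} = \frac{7950}{\frac{125}{204}} - \frac{3573}{2564} = 7950 \cdot \frac{204}{125} - \frac{3573}{2564} = \frac{64872}{5} - \frac{3573}{2564} = \frac{166313943}{12820}$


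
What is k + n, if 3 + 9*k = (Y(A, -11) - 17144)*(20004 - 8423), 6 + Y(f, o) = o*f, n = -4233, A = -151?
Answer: -59805403/3 ≈ -1.9935e+7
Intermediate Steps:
Y(f, o) = -6 + f*o (Y(f, o) = -6 + o*f = -6 + f*o)
k = -59792704/3 (k = -1/3 + (((-6 - 151*(-11)) - 17144)*(20004 - 8423))/9 = -1/3 + (((-6 + 1661) - 17144)*11581)/9 = -1/3 + ((1655 - 17144)*11581)/9 = -1/3 + (-15489*11581)/9 = -1/3 + (1/9)*(-179378109) = -1/3 - 19930901 = -59792704/3 ≈ -1.9931e+7)
k + n = -59792704/3 - 4233 = -59805403/3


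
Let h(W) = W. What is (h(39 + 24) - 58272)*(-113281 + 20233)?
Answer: 5416231032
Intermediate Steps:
(h(39 + 24) - 58272)*(-113281 + 20233) = ((39 + 24) - 58272)*(-113281 + 20233) = (63 - 58272)*(-93048) = -58209*(-93048) = 5416231032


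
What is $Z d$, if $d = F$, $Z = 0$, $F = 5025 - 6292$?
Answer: $0$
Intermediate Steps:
$F = -1267$ ($F = 5025 - 6292 = -1267$)
$d = -1267$
$Z d = 0 \left(-1267\right) = 0$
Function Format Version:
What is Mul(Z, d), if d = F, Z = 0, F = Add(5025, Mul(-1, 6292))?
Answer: 0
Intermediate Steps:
F = -1267 (F = Add(5025, -6292) = -1267)
d = -1267
Mul(Z, d) = Mul(0, -1267) = 0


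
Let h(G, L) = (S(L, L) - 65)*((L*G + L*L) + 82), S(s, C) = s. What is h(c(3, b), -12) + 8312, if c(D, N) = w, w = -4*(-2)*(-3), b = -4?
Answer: -31266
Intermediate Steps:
w = -24 (w = 8*(-3) = -24)
c(D, N) = -24
h(G, L) = (-65 + L)*(82 + L² + G*L) (h(G, L) = (L - 65)*((L*G + L*L) + 82) = (-65 + L)*((G*L + L²) + 82) = (-65 + L)*((L² + G*L) + 82) = (-65 + L)*(82 + L² + G*L))
h(c(3, b), -12) + 8312 = (-5330 + (-12)³ - 65*(-12)² + 82*(-12) - 24*(-12)² - 65*(-24)*(-12)) + 8312 = (-5330 - 1728 - 65*144 - 984 - 24*144 - 18720) + 8312 = (-5330 - 1728 - 9360 - 984 - 3456 - 18720) + 8312 = -39578 + 8312 = -31266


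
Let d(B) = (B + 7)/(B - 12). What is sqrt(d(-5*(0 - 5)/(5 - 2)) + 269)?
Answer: sqrt(32043)/11 ≈ 16.273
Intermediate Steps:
d(B) = (7 + B)/(-12 + B)
sqrt(d(-5*(0 - 5)/(5 - 2)) + 269) = sqrt((7 - 5*(0 - 5)/(5 - 2))/(-12 - 5*(0 - 5)/(5 - 2)) + 269) = sqrt((7 - (-25)/3)/(-12 - (-25)/3) + 269) = sqrt((7 - 5*(-5/3))/(-12 - 5*(-5/3)) + 269) = sqrt((7 + 25/3)/(-12 + 25/3) + 269) = sqrt((46/3)/(-11/3) + 269) = sqrt(-3/11*46/3 + 269) = sqrt(-46/11 + 269) = sqrt(2913/11) = sqrt(32043)/11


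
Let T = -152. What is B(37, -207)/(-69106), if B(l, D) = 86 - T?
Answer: -119/34553 ≈ -0.0034440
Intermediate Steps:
B(l, D) = 238 (B(l, D) = 86 - 1*(-152) = 86 + 152 = 238)
B(37, -207)/(-69106) = 238/(-69106) = 238*(-1/69106) = -119/34553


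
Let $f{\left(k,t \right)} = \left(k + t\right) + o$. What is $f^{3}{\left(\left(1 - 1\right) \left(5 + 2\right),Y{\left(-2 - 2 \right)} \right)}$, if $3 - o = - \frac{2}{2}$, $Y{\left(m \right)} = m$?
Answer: $0$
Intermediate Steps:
$o = 4$ ($o = 3 - - \frac{2}{2} = 3 - \left(-2\right) \frac{1}{2} = 3 - -1 = 3 + 1 = 4$)
$f{\left(k,t \right)} = 4 + k + t$ ($f{\left(k,t \right)} = \left(k + t\right) + 4 = 4 + k + t$)
$f^{3}{\left(\left(1 - 1\right) \left(5 + 2\right),Y{\left(-2 - 2 \right)} \right)} = \left(4 + \left(1 - 1\right) \left(5 + 2\right) - 4\right)^{3} = \left(4 + 0 \cdot 7 - 4\right)^{3} = \left(4 + 0 - 4\right)^{3} = 0^{3} = 0$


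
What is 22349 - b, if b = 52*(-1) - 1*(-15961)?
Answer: 6440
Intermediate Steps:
b = 15909 (b = -52 + 15961 = 15909)
22349 - b = 22349 - 1*15909 = 22349 - 15909 = 6440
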